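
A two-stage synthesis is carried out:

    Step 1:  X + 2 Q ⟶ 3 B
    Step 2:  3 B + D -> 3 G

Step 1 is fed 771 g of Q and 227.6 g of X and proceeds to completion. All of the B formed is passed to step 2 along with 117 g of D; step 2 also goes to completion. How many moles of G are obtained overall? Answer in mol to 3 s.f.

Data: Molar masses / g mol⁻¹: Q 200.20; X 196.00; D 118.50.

Step 1:
n(Q) = 771.0 / 200.20 = 3.851 mol
n(X) = 227.6 / 196.00 = 1.161 mol
n/ν → Q: 1.926, X: 1.161; X is limiting.
n(B) produced = (3/1) × 1.161 = 3.483 mol
Step 2:
n(B) available = 3.483 mol
n(D) = 117.0 / 118.50 = 0.9873 mol
n/ν → B: 1.161, D: 0.9873; D is limiting.
n(G) = (3/1) × 0.9873 = 2.962 mol

2.96 mol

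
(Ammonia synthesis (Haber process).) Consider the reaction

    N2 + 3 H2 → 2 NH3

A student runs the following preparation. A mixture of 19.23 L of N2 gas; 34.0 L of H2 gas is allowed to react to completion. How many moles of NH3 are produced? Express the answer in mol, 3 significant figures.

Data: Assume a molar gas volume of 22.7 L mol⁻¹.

n(N2) = 19.23 / 22.7 = 0.8471 mol
n(H2) = 34.00 / 22.7 = 1.498 mol
n/ν → N2: 0.8471, H2: 0.4993; H2 is limiting.
n(NH3) = (2/3) × 1.498 = 0.9987 mol

0.999 mol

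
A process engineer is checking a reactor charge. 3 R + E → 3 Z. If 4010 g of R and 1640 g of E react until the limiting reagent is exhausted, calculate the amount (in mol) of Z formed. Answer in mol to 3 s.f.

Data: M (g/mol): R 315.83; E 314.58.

n(R) = 4010 / 315.83 = 12.70 mol
n(E) = 1640 / 314.58 = 5.213 mol
n/ν for R = 12.70/3 = 4.233
n/ν for E = 5.213/1 = 5.213
Smallest n/ν is R → limiting reagent.
n(Z) = (3/3) × 12.70 = 12.70 mol

12.7 mol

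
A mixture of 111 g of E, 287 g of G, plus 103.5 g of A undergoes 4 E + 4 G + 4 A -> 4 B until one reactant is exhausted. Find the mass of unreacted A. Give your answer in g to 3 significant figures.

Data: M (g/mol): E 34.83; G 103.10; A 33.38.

n(E) = 111.0 / 34.83 = 3.187 mol
n(G) = 287.0 / 103.10 = 2.784 mol
n(A) = 103.5 / 33.38 = 3.101 mol
n/ν → E: 0.7968, G: 0.6960, A: 0.7753; G is limiting.
A consumed = (4/4) × 2.784 = 2.784 mol
A remaining = 3.101 − 2.784 = 0.3170 mol
mass = 0.3170 × 33.38 = 10.58 g

10.6 g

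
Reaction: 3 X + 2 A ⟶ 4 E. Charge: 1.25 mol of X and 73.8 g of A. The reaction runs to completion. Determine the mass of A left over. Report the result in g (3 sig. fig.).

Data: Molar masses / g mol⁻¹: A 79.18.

n(X) = 1.250 mol
n(A) = 73.80 / 79.18 = 0.9321 mol
n/ν → X: 0.4167, A: 0.4661; X is limiting.
A consumed = (2/3) × 1.250 = 0.8333 mol
A remaining = 0.9321 − 0.8333 = 0.09880 mol
mass = 0.09880 × 79.18 = 7.823 g

7.82 g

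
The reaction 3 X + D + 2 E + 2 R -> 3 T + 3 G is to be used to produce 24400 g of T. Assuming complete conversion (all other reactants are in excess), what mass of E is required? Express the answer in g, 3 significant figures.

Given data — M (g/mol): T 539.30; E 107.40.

n(T) = 24400 / 539.30 = 45.24 mol
n(E) = (2/3) × 45.24 = 30.16 mol
mass = 30.16 × 107.40 = 3239 g

3240 g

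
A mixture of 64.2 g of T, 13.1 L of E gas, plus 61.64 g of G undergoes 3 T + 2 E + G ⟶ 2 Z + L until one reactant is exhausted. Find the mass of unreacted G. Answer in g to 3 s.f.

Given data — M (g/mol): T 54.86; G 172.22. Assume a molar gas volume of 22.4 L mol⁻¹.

n(T) = 64.20 / 54.86 = 1.170 mol
n(E) = 13.10 / 22.4 = 0.5848 mol
n(G) = 61.64 / 172.22 = 0.3579 mol
n/ν → T: 0.3900, E: 0.2924, G: 0.3579; E is limiting.
G consumed = (1/2) × 0.5848 = 0.2924 mol
G remaining = 0.3579 − 0.2924 = 0.06550 mol
mass = 0.06550 × 172.22 = 11.28 g

11.3 g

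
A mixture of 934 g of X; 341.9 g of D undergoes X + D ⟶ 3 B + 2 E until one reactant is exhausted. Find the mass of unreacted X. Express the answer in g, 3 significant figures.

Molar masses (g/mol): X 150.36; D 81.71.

n(X) = 934.0 / 150.36 = 6.212 mol
n(D) = 341.9 / 81.71 = 4.184 mol
n/ν for X = 6.212/1 = 6.212
n/ν for D = 4.184/1 = 4.184
Smallest n/ν is D → limiting reagent.
X consumed = (1/1) × 4.184 = 4.184 mol
X remaining = 6.212 − 4.184 = 2.028 mol
mass = 2.028 × 150.36 = 304.9 g

305 g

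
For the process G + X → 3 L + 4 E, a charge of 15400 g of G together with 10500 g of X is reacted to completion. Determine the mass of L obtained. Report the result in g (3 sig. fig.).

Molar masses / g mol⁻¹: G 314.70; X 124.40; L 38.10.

n(G) = 15400 / 314.70 = 48.94 mol
n(X) = 10500 / 124.40 = 84.41 mol
n/ν → G: 48.94, X: 84.41; G is limiting.
n(L) = (3/1) × 48.94 = 146.8 mol
mass = 146.8 × 38.10 = 5593 g

5590 g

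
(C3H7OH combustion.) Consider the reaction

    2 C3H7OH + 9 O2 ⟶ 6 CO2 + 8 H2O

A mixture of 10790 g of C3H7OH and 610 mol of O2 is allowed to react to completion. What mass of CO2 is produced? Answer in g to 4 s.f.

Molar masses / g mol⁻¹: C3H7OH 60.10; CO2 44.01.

n(C3H7OH) = 10790 / 60.10 = 179.5 mol
n(O2) = 610.0 mol
n/ν for C3H7OH = 179.5/2 = 89.75
n/ν for O2 = 610.0/9 = 67.78
Smallest n/ν is O2 → limiting reagent.
n(CO2) = (6/9) × 610.0 = 406.7 mol
mass = 406.7 × 44.01 = 17900 g

17900 g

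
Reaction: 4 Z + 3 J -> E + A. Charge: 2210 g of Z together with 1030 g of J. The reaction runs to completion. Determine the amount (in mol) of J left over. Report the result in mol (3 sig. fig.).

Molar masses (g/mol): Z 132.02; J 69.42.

2.28 mol

n(Z) = 2210 / 132.02 = 16.74 mol
n(J) = 1030 / 69.42 = 14.84 mol
n/ν for Z = 16.74/4 = 4.185
n/ν for J = 14.84/3 = 4.947
Smallest n/ν is Z → limiting reagent.
J consumed = (3/4) × 16.74 = 12.56 mol
J remaining = 14.84 − 12.56 = 2.280 mol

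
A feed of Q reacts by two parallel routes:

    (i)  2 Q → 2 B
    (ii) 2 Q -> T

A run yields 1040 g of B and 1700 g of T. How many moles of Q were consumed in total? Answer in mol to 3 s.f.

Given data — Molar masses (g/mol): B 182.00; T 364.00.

15.1 mol

n(B) = 1040 / 182.00 = 5.714 mol
n(T) = 1700 / 364.00 = 4.670 mol
n(Q) via (i) = (2/2)×5.714 = 5.714 mol
n(Q) via (ii) = (2/1)×4.670 = 9.340 mol
total n(Q) = 5.714 + 9.340 = 15.05 mol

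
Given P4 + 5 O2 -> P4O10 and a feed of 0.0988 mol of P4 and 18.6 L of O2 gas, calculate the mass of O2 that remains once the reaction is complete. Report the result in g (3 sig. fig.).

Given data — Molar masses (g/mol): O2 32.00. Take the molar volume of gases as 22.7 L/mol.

10.4 g

n(P4) = 0.09880 mol
n(O2) = 18.60 / 22.7 = 0.8194 mol
n/ν for P4 = 0.09880/1 = 0.09880
n/ν for O2 = 0.8194/5 = 0.1639
Smallest n/ν is P4 → limiting reagent.
O2 consumed = (5/1) × 0.09880 = 0.4940 mol
O2 remaining = 0.8194 − 0.4940 = 0.3254 mol
mass = 0.3254 × 32.00 = 10.41 g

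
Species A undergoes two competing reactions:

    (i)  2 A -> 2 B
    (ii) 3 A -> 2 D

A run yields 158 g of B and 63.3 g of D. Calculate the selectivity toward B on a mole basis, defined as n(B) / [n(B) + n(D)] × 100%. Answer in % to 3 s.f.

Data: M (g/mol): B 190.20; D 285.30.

n(B) = 158 / 190.20 = 0.8307 mol
n(D) = 63.3 / 285.30 = 0.2219 mol
selectivity = 0.8307/(0.8307+0.2219) × 100 = 78.92 %

78.9 %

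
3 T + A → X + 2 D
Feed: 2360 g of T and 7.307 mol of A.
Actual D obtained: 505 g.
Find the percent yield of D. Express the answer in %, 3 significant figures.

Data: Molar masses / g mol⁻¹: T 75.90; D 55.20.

n(T) = 2360 / 75.90 = 31.09 mol
n(A) = 7.307 mol
n/ν for T = 31.09/3 = 10.36
n/ν for A = 7.307/1 = 7.307
Smallest n/ν is A → limiting reagent.
theoretical n(D) = (2/1) × 7.307 = 14.61 mol → 806.5 g
% yield = 505 / 806.5 × 100 = 62.62 %

62.6 %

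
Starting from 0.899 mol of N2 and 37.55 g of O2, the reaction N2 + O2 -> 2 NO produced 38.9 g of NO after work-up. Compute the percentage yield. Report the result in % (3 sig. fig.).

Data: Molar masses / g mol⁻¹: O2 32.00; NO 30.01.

72.1 %

n(N2) = 0.8990 mol
n(O2) = 37.55 / 32.00 = 1.173 mol
n/ν for N2 = 0.8990/1 = 0.8990
n/ν for O2 = 1.173/1 = 1.173
Smallest n/ν is N2 → limiting reagent.
theoretical n(NO) = (2/1) × 0.8990 = 1.798 mol → 53.96 g
% yield = 38.9 / 53.96 × 100 = 72.09 %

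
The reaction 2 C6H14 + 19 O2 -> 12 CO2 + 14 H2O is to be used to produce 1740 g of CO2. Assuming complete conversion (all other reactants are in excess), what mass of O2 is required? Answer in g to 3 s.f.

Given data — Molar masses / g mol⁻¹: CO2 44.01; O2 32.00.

n(CO2) = 1740 / 44.01 = 39.54 mol
n(O2) = (19/12) × 39.54 = 62.61 mol
mass = 62.61 × 32.00 = 2004 g

2000 g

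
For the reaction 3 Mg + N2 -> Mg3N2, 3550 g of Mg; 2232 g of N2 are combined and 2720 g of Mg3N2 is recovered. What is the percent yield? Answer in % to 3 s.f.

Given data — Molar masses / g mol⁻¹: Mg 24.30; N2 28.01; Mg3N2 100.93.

55.3 %

n(Mg) = 3550 / 24.30 = 146.1 mol
n(N2) = 2232 / 28.01 = 79.69 mol
n/ν for Mg = 146.1/3 = 48.70
n/ν for N2 = 79.69/1 = 79.69
Smallest n/ν is Mg → limiting reagent.
theoretical n(Mg3N2) = (1/3) × 146.1 = 48.70 mol → 4915 g
% yield = 2720 / 4915 × 100 = 55.34 %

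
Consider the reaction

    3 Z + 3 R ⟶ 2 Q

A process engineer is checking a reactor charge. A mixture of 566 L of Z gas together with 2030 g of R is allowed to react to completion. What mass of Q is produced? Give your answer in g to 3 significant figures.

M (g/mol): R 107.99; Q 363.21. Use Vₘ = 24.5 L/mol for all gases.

4550 g

n(Z) = 566.0 / 24.5 = 23.10 mol
n(R) = 2030 / 107.99 = 18.80 mol
n/ν for Z = 23.10/3 = 7.700
n/ν for R = 18.80/3 = 6.267
Smallest n/ν is R → limiting reagent.
n(Q) = (2/3) × 18.80 = 12.53 mol
mass = 12.53 × 363.21 = 4551 g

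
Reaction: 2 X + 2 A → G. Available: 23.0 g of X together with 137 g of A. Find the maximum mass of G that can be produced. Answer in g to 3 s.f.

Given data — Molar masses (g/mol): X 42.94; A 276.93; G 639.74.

n(X) = 23.00 / 42.94 = 0.5356 mol
n(A) = 137.0 / 276.93 = 0.4947 mol
n/ν → X: 0.2678, A: 0.2474; A is limiting.
n(G) = (1/2) × 0.4947 = 0.2474 mol
mass = 0.2474 × 639.74 = 158.3 g

158 g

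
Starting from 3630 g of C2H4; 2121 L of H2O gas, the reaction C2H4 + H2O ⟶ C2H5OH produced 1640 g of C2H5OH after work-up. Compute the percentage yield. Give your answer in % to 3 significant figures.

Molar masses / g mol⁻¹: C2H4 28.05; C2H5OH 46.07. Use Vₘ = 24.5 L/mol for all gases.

41.1 %

n(C2H4) = 3630 / 28.05 = 129.4 mol
n(H2O) = 2121 / 24.5 = 86.57 mol
n/ν for C2H4 = 129.4/1 = 129.4
n/ν for H2O = 86.57/1 = 86.57
Smallest n/ν is H2O → limiting reagent.
theoretical n(C2H5OH) = (1/1) × 86.57 = 86.57 mol → 3988 g
% yield = 1640 / 3988 × 100 = 41.12 %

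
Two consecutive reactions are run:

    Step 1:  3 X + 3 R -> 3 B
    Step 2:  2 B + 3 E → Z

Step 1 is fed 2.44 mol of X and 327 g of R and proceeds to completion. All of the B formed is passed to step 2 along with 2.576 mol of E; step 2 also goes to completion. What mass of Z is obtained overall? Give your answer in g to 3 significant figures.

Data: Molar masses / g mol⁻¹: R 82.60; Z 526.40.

Step 1:
n(X) = 2.440 mol
n(R) = 327.0 / 82.60 = 3.959 mol
n/ν for X = 2.440/3 = 0.8133
n/ν for R = 3.959/3 = 1.320
Smallest n/ν is X → limiting reagent.
n(B) produced = (3/3) × 2.440 = 2.440 mol
Step 2:
n(B) available = 2.440 mol
n(E) = 2.576 mol
n/ν for B = 2.440/2 = 1.220
n/ν for E = 2.576/3 = 0.8587
Smallest n/ν is E → limiting reagent.
n(Z) = (1/3) × 2.576 = 0.8587 mol
mass = 0.8587 × 526.40 = 452.0 g

452 g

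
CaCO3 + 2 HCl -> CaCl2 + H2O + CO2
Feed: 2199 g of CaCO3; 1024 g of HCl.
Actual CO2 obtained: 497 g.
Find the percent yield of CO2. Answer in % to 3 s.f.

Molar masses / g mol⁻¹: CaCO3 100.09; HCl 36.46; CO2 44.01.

80.4 %

n(CaCO3) = 2199 / 100.09 = 21.97 mol
n(HCl) = 1024 / 36.46 = 28.09 mol
n/ν for CaCO3 = 21.97/1 = 21.97
n/ν for HCl = 28.09/2 = 14.05
Smallest n/ν is HCl → limiting reagent.
theoretical n(CO2) = (1/2) × 28.09 = 14.05 mol → 618.3 g
% yield = 497 / 618.3 × 100 = 80.38 %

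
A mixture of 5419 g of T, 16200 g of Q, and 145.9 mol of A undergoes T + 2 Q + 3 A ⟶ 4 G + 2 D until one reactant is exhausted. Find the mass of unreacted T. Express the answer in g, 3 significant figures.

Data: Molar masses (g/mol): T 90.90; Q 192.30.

1590 g

n(T) = 5419 / 90.90 = 59.61 mol
n(Q) = 16200 / 192.30 = 84.24 mol
n(A) = 145.9 mol
n/ν for T = 59.61/1 = 59.61
n/ν for Q = 84.24/2 = 42.12
n/ν for A = 145.9/3 = 48.63
Smallest n/ν is Q → limiting reagent.
T consumed = (1/2) × 84.24 = 42.12 mol
T remaining = 59.61 − 42.12 = 17.49 mol
mass = 17.49 × 90.90 = 1590 g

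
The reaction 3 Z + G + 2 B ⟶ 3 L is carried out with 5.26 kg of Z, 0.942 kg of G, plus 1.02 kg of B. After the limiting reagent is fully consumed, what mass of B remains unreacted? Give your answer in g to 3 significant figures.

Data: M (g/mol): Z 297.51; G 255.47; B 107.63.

n(Z) = 5.260×1000 / 297.51 = 17.68 mol
n(G) = 0.9420×1000 / 255.47 = 3.687 mol
n(B) = 1.020×1000 / 107.63 = 9.477 mol
n/ν → Z: 5.893, G: 3.687, B: 4.739; G is limiting.
B consumed = (2/1) × 3.687 = 7.374 mol
B remaining = 9.477 − 7.374 = 2.103 mol
mass = 2.103 × 107.63 = 226.3 g

226 g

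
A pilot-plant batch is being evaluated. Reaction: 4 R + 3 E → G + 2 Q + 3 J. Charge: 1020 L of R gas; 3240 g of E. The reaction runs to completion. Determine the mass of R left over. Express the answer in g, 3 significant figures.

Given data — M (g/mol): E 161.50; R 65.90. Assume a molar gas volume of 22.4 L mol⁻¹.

n(R) = 1020 / 22.4 = 45.54 mol
n(E) = 3240 / 161.50 = 20.06 mol
n/ν for R = 45.54/4 = 11.39
n/ν for E = 20.06/3 = 6.687
Smallest n/ν is E → limiting reagent.
R consumed = (4/3) × 20.06 = 26.75 mol
R remaining = 45.54 − 26.75 = 18.79 mol
mass = 18.79 × 65.90 = 1238 g

1240 g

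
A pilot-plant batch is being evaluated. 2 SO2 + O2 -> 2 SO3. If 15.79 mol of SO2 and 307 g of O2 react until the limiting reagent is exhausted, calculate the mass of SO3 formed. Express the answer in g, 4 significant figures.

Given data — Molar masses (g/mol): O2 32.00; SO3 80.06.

1264 g

n(SO2) = 15.79 mol
n(O2) = 307.0 / 32.00 = 9.594 mol
n/ν for SO2 = 15.79/2 = 7.895
n/ν for O2 = 9.594/1 = 9.594
Smallest n/ν is SO2 → limiting reagent.
n(SO3) = (2/2) × 15.79 = 15.79 mol
mass = 15.79 × 80.06 = 1264 g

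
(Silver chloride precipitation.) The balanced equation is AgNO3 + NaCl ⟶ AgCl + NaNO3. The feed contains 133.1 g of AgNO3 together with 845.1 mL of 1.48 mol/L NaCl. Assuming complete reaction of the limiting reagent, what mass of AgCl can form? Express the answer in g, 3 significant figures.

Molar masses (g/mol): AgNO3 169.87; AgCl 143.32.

112 g

n(AgNO3) = 133.1 / 169.87 = 0.7835 mol
n(NaCl) = 1.48 × 845.1/1000 = 1.251 mol
n/ν → AgNO3: 0.7835, NaCl: 1.251; AgNO3 is limiting.
n(AgCl) = (1/1) × 0.7835 = 0.7835 mol
mass = 0.7835 × 143.32 = 112.3 g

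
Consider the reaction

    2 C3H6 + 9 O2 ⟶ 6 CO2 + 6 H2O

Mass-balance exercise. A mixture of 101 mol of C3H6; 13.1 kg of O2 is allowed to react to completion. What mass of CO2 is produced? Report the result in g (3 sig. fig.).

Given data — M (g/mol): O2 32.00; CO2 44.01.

n(C3H6) = 101.0 mol
n(O2) = 13.10×1000 / 32.00 = 409.4 mol
n/ν for C3H6 = 101.0/2 = 50.50
n/ν for O2 = 409.4/9 = 45.49
Smallest n/ν is O2 → limiting reagent.
n(CO2) = (6/9) × 409.4 = 272.9 mol
mass = 272.9 × 44.01 = 12010 g

12000 g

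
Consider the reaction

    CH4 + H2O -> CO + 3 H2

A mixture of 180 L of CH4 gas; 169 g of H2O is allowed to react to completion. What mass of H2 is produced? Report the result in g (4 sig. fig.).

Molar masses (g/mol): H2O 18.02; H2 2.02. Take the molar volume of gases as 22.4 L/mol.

n(CH4) = 180.0 / 22.4 = 8.036 mol
n(H2O) = 169.0 / 18.02 = 9.378 mol
n/ν for CH4 = 8.036/1 = 8.036
n/ν for H2O = 9.378/1 = 9.378
Smallest n/ν is CH4 → limiting reagent.
n(H2) = (3/1) × 8.036 = 24.11 mol
mass = 24.11 × 2.02 = 48.70 g

48.70 g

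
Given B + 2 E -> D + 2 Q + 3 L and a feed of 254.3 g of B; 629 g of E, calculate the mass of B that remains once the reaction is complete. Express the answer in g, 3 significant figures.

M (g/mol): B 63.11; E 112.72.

n(B) = 254.3 / 63.11 = 4.029 mol
n(E) = 629.0 / 112.72 = 5.580 mol
n/ν for B = 4.029/1 = 4.029
n/ν for E = 5.580/2 = 2.790
Smallest n/ν is E → limiting reagent.
B consumed = (1/2) × 5.580 = 2.790 mol
B remaining = 4.029 − 2.790 = 1.239 mol
mass = 1.239 × 63.11 = 78.19 g

78.2 g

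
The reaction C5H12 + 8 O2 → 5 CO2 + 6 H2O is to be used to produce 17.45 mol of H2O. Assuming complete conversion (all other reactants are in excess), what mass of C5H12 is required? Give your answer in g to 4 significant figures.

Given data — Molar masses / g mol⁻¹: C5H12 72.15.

209.8 g

n(H2O) = 17.45 mol
n(C5H12) = (1/6) × 17.45 = 2.908 mol
mass = 2.908 × 72.15 = 209.8 g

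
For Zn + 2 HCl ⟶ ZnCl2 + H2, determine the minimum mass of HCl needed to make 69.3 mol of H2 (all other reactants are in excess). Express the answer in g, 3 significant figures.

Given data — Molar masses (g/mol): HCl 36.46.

n(H2) = 69.30 mol
n(HCl) = (2/1) × 69.30 = 138.6 mol
mass = 138.6 × 36.46 = 5053 g

5050 g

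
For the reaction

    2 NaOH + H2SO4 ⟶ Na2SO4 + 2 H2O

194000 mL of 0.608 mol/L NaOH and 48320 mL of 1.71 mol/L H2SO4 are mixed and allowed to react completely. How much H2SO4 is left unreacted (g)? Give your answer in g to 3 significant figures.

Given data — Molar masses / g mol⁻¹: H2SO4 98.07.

n(NaOH) = 0.608 × 194000/1000 = 118.0 mol
n(H2SO4) = 1.71 × 48320/1000 = 82.63 mol
n/ν → NaOH: 59.00, H2SO4: 82.63; NaOH is limiting.
H2SO4 consumed = (1/2) × 118.0 = 59.00 mol
H2SO4 remaining = 82.63 − 59.00 = 23.63 mol
mass = 23.63 × 98.07 = 2317 g

2320 g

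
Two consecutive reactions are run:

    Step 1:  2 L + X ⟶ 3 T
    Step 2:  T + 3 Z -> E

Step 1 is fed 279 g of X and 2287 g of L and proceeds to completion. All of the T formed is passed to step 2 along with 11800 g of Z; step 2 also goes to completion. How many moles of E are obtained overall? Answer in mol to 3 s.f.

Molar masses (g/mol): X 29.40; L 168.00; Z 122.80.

Step 1:
n(X) = 279.0 / 29.40 = 9.490 mol
n(L) = 2287 / 168.00 = 13.61 mol
n/ν → X: 9.490, L: 6.805; L is limiting.
n(T) produced = (3/2) × 13.61 = 20.42 mol
Step 2:
n(T) available = 20.42 mol
n(Z) = 11800 / 122.80 = 96.09 mol
n/ν → T: 20.42, Z: 32.03; T is limiting.
n(E) = (1/1) × 20.42 = 20.42 mol

20.4 mol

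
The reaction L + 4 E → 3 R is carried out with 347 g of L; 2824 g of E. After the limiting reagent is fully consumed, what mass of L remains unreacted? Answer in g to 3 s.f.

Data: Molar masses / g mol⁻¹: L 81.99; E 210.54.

n(L) = 347.0 / 81.99 = 4.232 mol
n(E) = 2824 / 210.54 = 13.41 mol
n/ν for L = 4.232/1 = 4.232
n/ν for E = 13.41/4 = 3.353
Smallest n/ν is E → limiting reagent.
L consumed = (1/4) × 13.41 = 3.353 mol
L remaining = 4.232 − 3.353 = 0.8790 mol
mass = 0.8790 × 81.99 = 72.07 g

72.1 g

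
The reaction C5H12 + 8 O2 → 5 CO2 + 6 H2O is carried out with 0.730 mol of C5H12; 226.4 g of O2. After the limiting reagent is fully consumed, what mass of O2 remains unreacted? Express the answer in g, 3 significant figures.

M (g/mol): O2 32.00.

39.5 g

n(C5H12) = 0.7300 mol
n(O2) = 226.4 / 32.00 = 7.075 mol
n/ν for C5H12 = 0.7300/1 = 0.7300
n/ν for O2 = 7.075/8 = 0.8844
Smallest n/ν is C5H12 → limiting reagent.
O2 consumed = (8/1) × 0.7300 = 5.840 mol
O2 remaining = 7.075 − 5.840 = 1.235 mol
mass = 1.235 × 32.00 = 39.52 g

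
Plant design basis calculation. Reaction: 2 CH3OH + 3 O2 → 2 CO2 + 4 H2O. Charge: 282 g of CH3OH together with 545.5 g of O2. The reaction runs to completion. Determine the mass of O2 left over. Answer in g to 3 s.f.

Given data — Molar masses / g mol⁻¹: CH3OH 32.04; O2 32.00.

n(CH3OH) = 282.0 / 32.04 = 8.801 mol
n(O2) = 545.5 / 32.00 = 17.05 mol
n/ν for CH3OH = 8.801/2 = 4.401
n/ν for O2 = 17.05/3 = 5.683
Smallest n/ν is CH3OH → limiting reagent.
O2 consumed = (3/2) × 8.801 = 13.20 mol
O2 remaining = 17.05 − 13.20 = 3.850 mol
mass = 3.850 × 32.00 = 123.2 g

123 g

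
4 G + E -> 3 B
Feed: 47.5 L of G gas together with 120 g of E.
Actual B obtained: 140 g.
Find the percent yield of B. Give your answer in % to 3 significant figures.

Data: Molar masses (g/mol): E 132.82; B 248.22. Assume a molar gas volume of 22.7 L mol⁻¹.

35.9 %

n(G) = 47.50 / 22.7 = 2.093 mol
n(E) = 120.0 / 132.82 = 0.9035 mol
n/ν for G = 2.093/4 = 0.5233
n/ν for E = 0.9035/1 = 0.9035
Smallest n/ν is G → limiting reagent.
theoretical n(B) = (3/4) × 2.093 = 1.570 mol → 389.7 g
% yield = 140 / 389.7 × 100 = 35.93 %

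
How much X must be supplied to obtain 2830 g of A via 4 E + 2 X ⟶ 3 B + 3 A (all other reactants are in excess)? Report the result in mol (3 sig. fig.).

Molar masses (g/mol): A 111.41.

n(A) = 2830 / 111.41 = 25.40 mol
n(X) = (2/3) × 25.40 = 16.93 mol

16.9 mol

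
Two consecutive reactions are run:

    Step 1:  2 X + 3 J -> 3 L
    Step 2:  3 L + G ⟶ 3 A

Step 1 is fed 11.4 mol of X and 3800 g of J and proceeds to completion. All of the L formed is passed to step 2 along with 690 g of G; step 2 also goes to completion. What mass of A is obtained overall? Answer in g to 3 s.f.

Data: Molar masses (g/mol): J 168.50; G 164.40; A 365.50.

Step 1:
n(X) = 11.40 mol
n(J) = 3800 / 168.50 = 22.55 mol
n/ν for X = 11.40/2 = 5.700
n/ν for J = 22.55/3 = 7.517
Smallest n/ν is X → limiting reagent.
n(L) produced = (3/2) × 11.40 = 17.10 mol
Step 2:
n(L) available = 17.10 mol
n(G) = 690.0 / 164.40 = 4.197 mol
n/ν for L = 17.10/3 = 5.700
n/ν for G = 4.197/1 = 4.197
Smallest n/ν is G → limiting reagent.
n(A) = (3/1) × 4.197 = 12.59 mol
mass = 12.59 × 365.50 = 4602 g

4600 g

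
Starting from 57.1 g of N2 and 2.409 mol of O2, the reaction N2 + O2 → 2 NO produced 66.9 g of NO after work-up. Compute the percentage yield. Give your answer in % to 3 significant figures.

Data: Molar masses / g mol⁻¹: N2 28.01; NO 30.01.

54.7 %

n(N2) = 57.10 / 28.01 = 2.039 mol
n(O2) = 2.409 mol
n/ν for N2 = 2.039/1 = 2.039
n/ν for O2 = 2.409/1 = 2.409
Smallest n/ν is N2 → limiting reagent.
theoretical n(NO) = (2/1) × 2.039 = 4.078 mol → 122.4 g
% yield = 66.9 / 122.4 × 100 = 54.66 %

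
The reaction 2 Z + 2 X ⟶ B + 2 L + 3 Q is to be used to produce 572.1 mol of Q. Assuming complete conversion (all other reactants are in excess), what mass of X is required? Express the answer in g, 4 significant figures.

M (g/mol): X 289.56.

110400 g

n(Q) = 572.1 mol
n(X) = (2/3) × 572.1 = 381.4 mol
mass = 381.4 × 289.56 = 110400 g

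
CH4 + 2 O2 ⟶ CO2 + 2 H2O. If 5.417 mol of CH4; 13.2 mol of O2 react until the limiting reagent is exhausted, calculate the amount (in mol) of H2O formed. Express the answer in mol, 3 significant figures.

n(CH4) = 5.417 mol
n(O2) = 13.20 mol
n/ν for CH4 = 5.417/1 = 5.417
n/ν for O2 = 13.20/2 = 6.600
Smallest n/ν is CH4 → limiting reagent.
n(H2O) = (2/1) × 5.417 = 10.83 mol

10.8 mol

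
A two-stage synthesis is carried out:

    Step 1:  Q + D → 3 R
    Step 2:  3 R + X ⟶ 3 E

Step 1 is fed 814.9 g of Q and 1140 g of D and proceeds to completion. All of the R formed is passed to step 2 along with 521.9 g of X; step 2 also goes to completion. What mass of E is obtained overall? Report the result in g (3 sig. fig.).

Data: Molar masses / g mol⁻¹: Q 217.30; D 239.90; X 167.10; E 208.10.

Step 1:
n(Q) = 814.9 / 217.30 = 3.750 mol
n(D) = 1140 / 239.90 = 4.752 mol
n/ν → Q: 3.750, D: 4.752; Q is limiting.
n(R) produced = (3/1) × 3.750 = 11.25 mol
Step 2:
n(R) available = 11.25 mol
n(X) = 521.9 / 167.10 = 3.123 mol
n/ν → R: 3.750, X: 3.123; X is limiting.
n(E) = (3/1) × 3.123 = 9.369 mol
mass = 9.369 × 208.10 = 1950 g

1950 g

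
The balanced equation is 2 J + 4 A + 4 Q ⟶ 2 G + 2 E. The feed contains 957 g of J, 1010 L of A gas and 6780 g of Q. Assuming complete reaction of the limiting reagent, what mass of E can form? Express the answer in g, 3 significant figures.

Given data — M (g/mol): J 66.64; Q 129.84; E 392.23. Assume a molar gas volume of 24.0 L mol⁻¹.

n(J) = 957.0 / 66.64 = 14.36 mol
n(A) = 1010 / 24.0 = 42.08 mol
n(Q) = 6780 / 129.84 = 52.22 mol
n/ν for J = 14.36/2 = 7.180
n/ν for A = 42.08/4 = 10.52
n/ν for Q = 52.22/4 = 13.06
Smallest n/ν is J → limiting reagent.
n(E) = (2/2) × 14.36 = 14.36 mol
mass = 14.36 × 392.23 = 5632 g

5630 g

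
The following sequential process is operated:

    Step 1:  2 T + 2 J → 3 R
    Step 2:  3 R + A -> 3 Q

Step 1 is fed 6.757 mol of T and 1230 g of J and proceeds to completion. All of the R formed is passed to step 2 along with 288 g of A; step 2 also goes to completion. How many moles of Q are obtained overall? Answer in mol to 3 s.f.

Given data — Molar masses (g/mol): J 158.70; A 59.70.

Step 1:
n(T) = 6.757 mol
n(J) = 1230 / 158.70 = 7.750 mol
n/ν for T = 6.757/2 = 3.379
n/ν for J = 7.750/2 = 3.875
Smallest n/ν is T → limiting reagent.
n(R) produced = (3/2) × 6.757 = 10.14 mol
Step 2:
n(R) available = 10.14 mol
n(A) = 288.0 / 59.70 = 4.824 mol
n/ν for R = 10.14/3 = 3.380
n/ν for A = 4.824/1 = 4.824
Smallest n/ν is R → limiting reagent.
n(Q) = (3/3) × 10.14 = 10.14 mol

10.1 mol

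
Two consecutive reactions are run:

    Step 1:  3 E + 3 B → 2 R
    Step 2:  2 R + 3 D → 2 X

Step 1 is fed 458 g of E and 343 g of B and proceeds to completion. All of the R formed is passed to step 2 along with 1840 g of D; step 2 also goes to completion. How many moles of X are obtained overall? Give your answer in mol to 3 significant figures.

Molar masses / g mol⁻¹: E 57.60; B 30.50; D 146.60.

5.30 mol

Step 1:
n(E) = 458.0 / 57.60 = 7.951 mol
n(B) = 343.0 / 30.50 = 11.25 mol
n/ν → E: 2.650, B: 3.750; E is limiting.
n(R) produced = (2/3) × 7.951 = 5.301 mol
Step 2:
n(R) available = 5.301 mol
n(D) = 1840 / 146.60 = 12.55 mol
n/ν → R: 2.651, D: 4.183; R is limiting.
n(X) = (2/2) × 5.301 = 5.301 mol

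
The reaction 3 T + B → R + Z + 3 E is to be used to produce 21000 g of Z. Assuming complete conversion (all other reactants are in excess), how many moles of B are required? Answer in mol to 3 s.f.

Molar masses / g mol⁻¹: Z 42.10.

n(Z) = 21000 / 42.10 = 498.8 mol
n(B) = (1/1) × 498.8 = 498.8 mol

499 mol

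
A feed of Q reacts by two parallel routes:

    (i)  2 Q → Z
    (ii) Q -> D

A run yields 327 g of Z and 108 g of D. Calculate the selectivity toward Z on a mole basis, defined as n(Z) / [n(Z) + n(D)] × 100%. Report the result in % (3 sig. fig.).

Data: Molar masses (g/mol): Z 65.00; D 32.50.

n(Z) = 327 / 65.00 = 5.031 mol
n(D) = 108 / 32.50 = 3.323 mol
selectivity = 5.031/(5.031+3.323) × 100 = 60.22 %

60.2 %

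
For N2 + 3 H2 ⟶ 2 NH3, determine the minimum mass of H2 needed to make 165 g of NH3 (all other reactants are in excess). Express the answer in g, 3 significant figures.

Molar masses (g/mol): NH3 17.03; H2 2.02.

29.4 g

n(NH3) = 165 / 17.03 = 9.689 mol
n(H2) = (3/2) × 9.689 = 14.53 mol
mass = 14.53 × 2.02 = 29.35 g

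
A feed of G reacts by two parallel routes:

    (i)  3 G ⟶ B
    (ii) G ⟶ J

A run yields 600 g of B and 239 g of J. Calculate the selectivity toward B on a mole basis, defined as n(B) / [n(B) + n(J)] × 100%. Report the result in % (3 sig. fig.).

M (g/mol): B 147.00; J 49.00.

n(B) = 600 / 147.00 = 4.082 mol
n(J) = 239 / 49.00 = 4.878 mol
selectivity = 4.082/(4.082+4.878) × 100 = 45.56 %

45.6 %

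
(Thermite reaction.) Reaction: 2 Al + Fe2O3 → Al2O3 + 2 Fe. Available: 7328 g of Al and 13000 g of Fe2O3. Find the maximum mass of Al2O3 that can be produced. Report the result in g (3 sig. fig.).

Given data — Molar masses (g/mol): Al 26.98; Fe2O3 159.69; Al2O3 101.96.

n(Al) = 7328 / 26.98 = 271.6 mol
n(Fe2O3) = 13000 / 159.69 = 81.41 mol
n/ν → Al: 135.8, Fe2O3: 81.41; Fe2O3 is limiting.
n(Al2O3) = (1/1) × 81.41 = 81.41 mol
mass = 81.41 × 101.96 = 8301 g

8300 g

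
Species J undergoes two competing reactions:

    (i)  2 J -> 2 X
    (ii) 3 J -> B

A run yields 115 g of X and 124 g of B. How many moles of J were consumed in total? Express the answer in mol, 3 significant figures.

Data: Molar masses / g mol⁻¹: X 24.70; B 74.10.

n(X) = 115 / 24.70 = 4.656 mol
n(B) = 124 / 74.10 = 1.673 mol
n(J) via (i) = (2/2)×4.656 = 4.656 mol
n(J) via (ii) = (3/1)×1.673 = 5.019 mol
total n(J) = 4.656 + 5.019 = 9.675 mol

9.68 mol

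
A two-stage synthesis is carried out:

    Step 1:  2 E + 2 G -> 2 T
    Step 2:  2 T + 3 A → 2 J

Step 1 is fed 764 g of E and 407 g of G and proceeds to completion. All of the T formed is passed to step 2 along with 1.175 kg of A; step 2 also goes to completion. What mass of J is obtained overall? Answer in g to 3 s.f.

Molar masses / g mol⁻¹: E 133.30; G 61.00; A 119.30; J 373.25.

2140 g

Step 1:
n(E) = 764.0 / 133.30 = 5.731 mol
n(G) = 407.0 / 61.00 = 6.672 mol
n/ν → E: 2.866, G: 3.336; E is limiting.
n(T) produced = (2/2) × 5.731 = 5.731 mol
Step 2:
n(T) available = 5.731 mol
n(A) = 1.175×1000 / 119.30 = 9.849 mol
n/ν → T: 2.866, A: 3.283; T is limiting.
n(J) = (2/2) × 5.731 = 5.731 mol
mass = 5.731 × 373.25 = 2139 g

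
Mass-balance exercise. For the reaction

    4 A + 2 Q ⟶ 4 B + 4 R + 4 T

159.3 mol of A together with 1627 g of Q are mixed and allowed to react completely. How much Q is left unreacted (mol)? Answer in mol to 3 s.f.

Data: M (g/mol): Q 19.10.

n(A) = 159.3 mol
n(Q) = 1627 / 19.10 = 85.18 mol
n/ν → A: 39.83, Q: 42.59; A is limiting.
Q consumed = (2/4) × 159.3 = 79.65 mol
Q remaining = 85.18 − 79.65 = 5.530 mol

5.53 mol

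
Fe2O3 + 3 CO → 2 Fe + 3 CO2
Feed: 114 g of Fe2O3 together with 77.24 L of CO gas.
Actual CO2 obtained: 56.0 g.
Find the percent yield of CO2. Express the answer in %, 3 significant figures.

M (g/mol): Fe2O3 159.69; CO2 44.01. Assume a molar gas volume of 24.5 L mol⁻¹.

n(Fe2O3) = 114.0 / 159.69 = 0.7139 mol
n(CO) = 77.24 / 24.5 = 3.153 mol
n/ν for Fe2O3 = 0.7139/1 = 0.7139
n/ν for CO = 3.153/3 = 1.051
Smallest n/ν is Fe2O3 → limiting reagent.
theoretical n(CO2) = (3/1) × 0.7139 = 2.142 mol → 94.27 g
% yield = 56.0 / 94.27 × 100 = 59.40 %

59.4 %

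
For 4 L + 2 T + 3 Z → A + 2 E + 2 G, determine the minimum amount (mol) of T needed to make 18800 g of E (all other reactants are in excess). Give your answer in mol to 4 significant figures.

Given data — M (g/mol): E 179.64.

n(E) = 18800 / 179.64 = 104.7 mol
n(T) = (2/2) × 104.7 = 104.7 mol

104.7 mol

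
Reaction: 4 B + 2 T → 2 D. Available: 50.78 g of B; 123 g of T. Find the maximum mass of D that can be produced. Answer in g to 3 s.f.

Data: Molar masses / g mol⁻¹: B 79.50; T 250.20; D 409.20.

n(B) = 50.78 / 79.50 = 0.6387 mol
n(T) = 123.0 / 250.20 = 0.4916 mol
n/ν for B = 0.6387/4 = 0.1597
n/ν for T = 0.4916/2 = 0.2458
Smallest n/ν is B → limiting reagent.
n(D) = (2/4) × 0.6387 = 0.3194 mol
mass = 0.3194 × 409.20 = 130.7 g

131 g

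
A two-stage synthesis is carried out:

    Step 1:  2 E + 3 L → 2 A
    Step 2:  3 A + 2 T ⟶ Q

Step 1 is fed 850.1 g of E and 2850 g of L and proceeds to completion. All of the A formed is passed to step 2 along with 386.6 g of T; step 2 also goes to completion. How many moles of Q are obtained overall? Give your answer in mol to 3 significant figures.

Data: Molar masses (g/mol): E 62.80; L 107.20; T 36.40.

Step 1:
n(E) = 850.1 / 62.80 = 13.54 mol
n(L) = 2850 / 107.20 = 26.59 mol
n/ν → E: 6.770, L: 8.863; E is limiting.
n(A) produced = (2/2) × 13.54 = 13.54 mol
Step 2:
n(A) available = 13.54 mol
n(T) = 386.6 / 36.40 = 10.62 mol
n/ν → A: 4.513, T: 5.310; A is limiting.
n(Q) = (1/3) × 13.54 = 4.513 mol

4.51 mol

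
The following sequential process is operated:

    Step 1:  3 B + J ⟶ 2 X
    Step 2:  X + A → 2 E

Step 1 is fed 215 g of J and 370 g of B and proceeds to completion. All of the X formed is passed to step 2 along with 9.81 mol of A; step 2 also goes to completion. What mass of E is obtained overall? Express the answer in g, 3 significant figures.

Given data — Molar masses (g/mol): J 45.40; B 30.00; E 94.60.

1560 g

Step 1:
n(J) = 215.0 / 45.40 = 4.736 mol
n(B) = 370.0 / 30.00 = 12.33 mol
n/ν for J = 4.736/1 = 4.736
n/ν for B = 12.33/3 = 4.110
Smallest n/ν is B → limiting reagent.
n(X) produced = (2/3) × 12.33 = 8.220 mol
Step 2:
n(X) available = 8.220 mol
n(A) = 9.810 mol
n/ν for X = 8.220/1 = 8.220
n/ν for A = 9.810/1 = 9.810
Smallest n/ν is X → limiting reagent.
n(E) = (2/1) × 8.220 = 16.44 mol
mass = 16.44 × 94.60 = 1555 g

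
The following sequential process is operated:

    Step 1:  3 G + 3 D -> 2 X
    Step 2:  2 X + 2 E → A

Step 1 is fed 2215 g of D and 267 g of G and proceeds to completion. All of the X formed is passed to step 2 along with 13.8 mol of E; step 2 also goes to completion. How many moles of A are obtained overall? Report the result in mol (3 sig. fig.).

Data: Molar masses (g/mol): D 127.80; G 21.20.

Step 1:
n(D) = 2215 / 127.80 = 17.33 mol
n(G) = 267.0 / 21.20 = 12.59 mol
n/ν → D: 5.777, G: 4.197; G is limiting.
n(X) produced = (2/3) × 12.59 = 8.393 mol
Step 2:
n(X) available = 8.393 mol
n(E) = 13.80 mol
n/ν → X: 4.197, E: 6.900; X is limiting.
n(A) = (1/2) × 8.393 = 4.197 mol

4.20 mol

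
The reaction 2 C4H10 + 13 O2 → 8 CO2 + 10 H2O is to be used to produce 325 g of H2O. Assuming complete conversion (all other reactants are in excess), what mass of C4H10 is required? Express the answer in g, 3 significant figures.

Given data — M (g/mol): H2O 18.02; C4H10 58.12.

210 g

n(H2O) = 325 / 18.02 = 18.04 mol
n(C4H10) = (2/10) × 18.04 = 3.608 mol
mass = 3.608 × 58.12 = 209.7 g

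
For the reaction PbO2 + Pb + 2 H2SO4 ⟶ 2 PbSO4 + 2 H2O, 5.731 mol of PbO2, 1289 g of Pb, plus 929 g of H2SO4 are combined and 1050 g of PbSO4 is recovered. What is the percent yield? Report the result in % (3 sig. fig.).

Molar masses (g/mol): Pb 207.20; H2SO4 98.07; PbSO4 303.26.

n(PbO2) = 5.731 mol
n(Pb) = 1289 / 207.20 = 6.221 mol
n(H2SO4) = 929.0 / 98.07 = 9.473 mol
n/ν for PbO2 = 5.731/1 = 5.731
n/ν for Pb = 6.221/1 = 6.221
n/ν for H2SO4 = 9.473/2 = 4.737
Smallest n/ν is H2SO4 → limiting reagent.
theoretical n(PbSO4) = (2/2) × 9.473 = 9.473 mol → 2873 g
% yield = 1050 / 2873 × 100 = 36.55 %

36.6 %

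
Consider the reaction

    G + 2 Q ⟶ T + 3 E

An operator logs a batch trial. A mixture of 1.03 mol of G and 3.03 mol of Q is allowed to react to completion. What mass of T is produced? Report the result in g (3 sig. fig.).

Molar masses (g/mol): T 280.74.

289 g

n(G) = 1.030 mol
n(Q) = 3.030 mol
n/ν → G: 1.030, Q: 1.515; G is limiting.
n(T) = (1/1) × 1.030 = 1.030 mol
mass = 1.030 × 280.74 = 289.2 g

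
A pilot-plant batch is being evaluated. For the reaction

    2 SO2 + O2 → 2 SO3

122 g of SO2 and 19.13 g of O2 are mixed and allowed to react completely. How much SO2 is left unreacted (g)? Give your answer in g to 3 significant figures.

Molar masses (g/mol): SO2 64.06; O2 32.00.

45.4 g

n(SO2) = 122.0 / 64.06 = 1.904 mol
n(O2) = 19.13 / 32.00 = 0.5978 mol
n/ν → SO2: 0.9520, O2: 0.5978; O2 is limiting.
SO2 consumed = (2/1) × 0.5978 = 1.196 mol
SO2 remaining = 1.904 − 1.196 = 0.7080 mol
mass = 0.7080 × 64.06 = 45.35 g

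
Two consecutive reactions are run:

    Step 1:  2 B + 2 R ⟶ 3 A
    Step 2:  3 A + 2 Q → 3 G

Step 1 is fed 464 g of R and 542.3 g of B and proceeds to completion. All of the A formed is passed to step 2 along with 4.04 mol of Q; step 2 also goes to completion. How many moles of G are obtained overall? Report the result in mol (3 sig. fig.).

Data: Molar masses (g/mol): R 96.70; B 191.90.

4.24 mol

Step 1:
n(R) = 464.0 / 96.70 = 4.798 mol
n(B) = 542.3 / 191.90 = 2.826 mol
n/ν → R: 2.399, B: 1.413; B is limiting.
n(A) produced = (3/2) × 2.826 = 4.239 mol
Step 2:
n(A) available = 4.239 mol
n(Q) = 4.040 mol
n/ν → A: 1.413, Q: 2.020; A is limiting.
n(G) = (3/3) × 4.239 = 4.239 mol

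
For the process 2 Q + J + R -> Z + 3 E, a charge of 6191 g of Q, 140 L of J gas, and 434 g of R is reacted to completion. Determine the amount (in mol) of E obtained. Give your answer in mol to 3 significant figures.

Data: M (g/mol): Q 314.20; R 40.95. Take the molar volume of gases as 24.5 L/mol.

n(Q) = 6191 / 314.20 = 19.70 mol
n(J) = 140.0 / 24.5 = 5.714 mol
n(R) = 434.0 / 40.95 = 10.60 mol
n/ν → Q: 9.850, J: 5.714, R: 10.60; J is limiting.
n(E) = (3/1) × 5.714 = 17.14 mol

17.1 mol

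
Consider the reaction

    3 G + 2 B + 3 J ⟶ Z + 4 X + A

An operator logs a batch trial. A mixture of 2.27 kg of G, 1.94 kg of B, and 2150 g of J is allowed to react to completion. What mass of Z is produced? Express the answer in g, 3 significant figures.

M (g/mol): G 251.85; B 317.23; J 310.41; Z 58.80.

136 g

n(G) = 2.270×1000 / 251.85 = 9.013 mol
n(B) = 1.940×1000 / 317.23 = 6.115 mol
n(J) = 2150 / 310.41 = 6.926 mol
n/ν for G = 9.013/3 = 3.004
n/ν for B = 6.115/2 = 3.058
n/ν for J = 6.926/3 = 2.309
Smallest n/ν is J → limiting reagent.
n(Z) = (1/3) × 6.926 = 2.309 mol
mass = 2.309 × 58.80 = 135.8 g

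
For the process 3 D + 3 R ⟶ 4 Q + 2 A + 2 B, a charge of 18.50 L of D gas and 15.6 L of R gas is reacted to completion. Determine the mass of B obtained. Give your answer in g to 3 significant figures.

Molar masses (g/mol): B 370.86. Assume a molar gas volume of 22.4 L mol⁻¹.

n(D) = 18.50 / 22.4 = 0.8259 mol
n(R) = 15.60 / 22.4 = 0.6964 mol
n/ν for D = 0.8259/3 = 0.2753
n/ν for R = 0.6964/3 = 0.2321
Smallest n/ν is R → limiting reagent.
n(B) = (2/3) × 0.6964 = 0.4643 mol
mass = 0.4643 × 370.86 = 172.2 g

172 g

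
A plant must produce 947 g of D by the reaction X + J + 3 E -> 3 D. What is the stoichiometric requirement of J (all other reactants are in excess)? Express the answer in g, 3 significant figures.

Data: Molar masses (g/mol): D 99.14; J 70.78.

n(D) = 947 / 99.14 = 9.552 mol
n(J) = (1/3) × 9.552 = 3.184 mol
mass = 3.184 × 70.78 = 225.4 g

225 g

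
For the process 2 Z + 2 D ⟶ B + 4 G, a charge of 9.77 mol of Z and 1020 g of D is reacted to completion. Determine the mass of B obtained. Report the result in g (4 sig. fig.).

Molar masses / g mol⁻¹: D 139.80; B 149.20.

n(Z) = 9.770 mol
n(D) = 1020 / 139.80 = 7.296 mol
n/ν → Z: 4.885, D: 3.648; D is limiting.
n(B) = (1/2) × 7.296 = 3.648 mol
mass = 3.648 × 149.20 = 544.3 g

544.3 g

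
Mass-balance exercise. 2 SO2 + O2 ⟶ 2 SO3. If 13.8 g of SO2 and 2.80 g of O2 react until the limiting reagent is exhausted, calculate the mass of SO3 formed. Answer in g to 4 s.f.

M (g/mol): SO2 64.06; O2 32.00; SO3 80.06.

n(SO2) = 13.80 / 64.06 = 0.2154 mol
n(O2) = 2.800 / 32.00 = 0.08750 mol
n/ν for SO2 = 0.2154/2 = 0.1077
n/ν for O2 = 0.08750/1 = 0.08750
Smallest n/ν is O2 → limiting reagent.
n(SO3) = (2/1) × 0.08750 = 0.1750 mol
mass = 0.1750 × 80.06 = 14.01 g

14.01 g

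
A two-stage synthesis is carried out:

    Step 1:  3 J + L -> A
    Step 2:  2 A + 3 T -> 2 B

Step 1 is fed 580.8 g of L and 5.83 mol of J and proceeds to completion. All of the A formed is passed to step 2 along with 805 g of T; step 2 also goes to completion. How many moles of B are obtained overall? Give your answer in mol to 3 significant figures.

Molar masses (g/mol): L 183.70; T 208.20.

Step 1:
n(L) = 580.8 / 183.70 = 3.162 mol
n(J) = 5.830 mol
n/ν for L = 3.162/1 = 3.162
n/ν for J = 5.830/3 = 1.943
Smallest n/ν is J → limiting reagent.
n(A) produced = (1/3) × 5.830 = 1.943 mol
Step 2:
n(A) available = 1.943 mol
n(T) = 805.0 / 208.20 = 3.866 mol
n/ν for A = 1.943/2 = 0.9715
n/ν for T = 3.866/3 = 1.289
Smallest n/ν is A → limiting reagent.
n(B) = (2/2) × 1.943 = 1.943 mol

1.94 mol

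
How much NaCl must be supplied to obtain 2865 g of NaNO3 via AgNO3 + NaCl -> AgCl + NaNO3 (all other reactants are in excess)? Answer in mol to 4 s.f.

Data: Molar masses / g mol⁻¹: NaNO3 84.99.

n(NaNO3) = 2865 / 84.99 = 33.71 mol
n(NaCl) = (1/1) × 33.71 = 33.71 mol

33.71 mol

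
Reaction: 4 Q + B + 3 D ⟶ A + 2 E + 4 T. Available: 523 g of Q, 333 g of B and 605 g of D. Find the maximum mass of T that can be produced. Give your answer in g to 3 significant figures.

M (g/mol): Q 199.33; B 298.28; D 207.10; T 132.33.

n(Q) = 523.0 / 199.33 = 2.624 mol
n(B) = 333.0 / 298.28 = 1.116 mol
n(D) = 605.0 / 207.10 = 2.921 mol
n/ν for Q = 2.624/4 = 0.6560
n/ν for B = 1.116/1 = 1.116
n/ν for D = 2.921/3 = 0.9737
Smallest n/ν is Q → limiting reagent.
n(T) = (4/4) × 2.624 = 2.624 mol
mass = 2.624 × 132.33 = 347.2 g

347 g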